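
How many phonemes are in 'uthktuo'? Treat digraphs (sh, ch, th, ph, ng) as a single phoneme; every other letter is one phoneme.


Parsing 'uthktuo' greedily, digraphs first:
  'u' -> vowel phoneme (phonemes so far: 1)
  'th' -> digraph (1 consonant phoneme) (phonemes so far: 2)
  'k' -> consonant phoneme (phonemes so far: 3)
  't' -> consonant phoneme (phonemes so far: 4)
  'u' -> vowel phoneme (phonemes so far: 5)
  'o' -> vowel phoneme (phonemes so far: 6)
Total phonemes: 6

6


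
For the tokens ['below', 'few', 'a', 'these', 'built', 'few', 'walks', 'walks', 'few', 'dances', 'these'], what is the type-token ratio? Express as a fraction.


Tokens: 11
Unique types: ('a', 'below', 'built', 'dances', 'few', 'these', 'walks') = 7
TTR = 7/11
Already in lowest terms.

7/11


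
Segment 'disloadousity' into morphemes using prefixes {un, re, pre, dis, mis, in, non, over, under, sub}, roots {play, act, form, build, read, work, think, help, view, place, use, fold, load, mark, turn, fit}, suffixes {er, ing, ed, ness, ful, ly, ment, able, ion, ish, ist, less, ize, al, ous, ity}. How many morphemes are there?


Segmenting 'disloadousity' against the inventory:
  'dis' -> prefix (morpheme 1)
  'load' -> root (morpheme 2)
  'ous' -> suffix (morpheme 3)
  'ity' -> suffix (morpheme 4)
Total morphemes: 4

4


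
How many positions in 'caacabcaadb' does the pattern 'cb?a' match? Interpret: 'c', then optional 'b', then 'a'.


Pattern: cb?a means 'c', then optional 'b', then 'a'.
Scanning 'caacabcaadb' position-by-position:
  Pos 0: window 'caa' -> MATCH
  Pos 1: window 'aac' -> no
  Pos 2: window 'aca' -> no
  Pos 3: window 'cab' -> MATCH
  Pos 4: window 'abc' -> no
  Pos 5: window 'bca' -> no
  Pos 6: window 'caa' -> MATCH
  Pos 7: window 'aad' -> no
  Pos 8: window 'adb' -> no
  Pos 9: window 'db' -> no
  Pos 10: window 'b' -> no
Total matches: 3

3


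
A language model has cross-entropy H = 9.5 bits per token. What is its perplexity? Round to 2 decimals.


Perplexity formula: PP = 2^H
H = 9.5
PP = 2^9.5
Decompose: 2^9.5 = 2^9 * 2^0.5 = 2^9 * sqrt(2)
2^9 = 512, sqrt(2) ~ 1.4142136
PP ~ 512 * 1.4142136 = 724.0773632
Rounded to 2 decimals: 724.08

724.08


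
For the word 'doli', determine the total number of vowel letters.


Scanning each character of 'doli':
  Position 1: 'd' -> consonant (running count: 0)
  Position 2: 'o' -> vowel (running count: 1)
  Position 3: 'l' -> consonant (running count: 1)
  Position 4: 'i' -> vowel (running count: 2)
Total vowels: 2

2


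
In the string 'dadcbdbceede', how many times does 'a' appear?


Scanning 'dadcbdbceede' for 'a':
  Position 1: 'a' -> MATCH (count: 1)
Total occurrences of 'a': 1

1


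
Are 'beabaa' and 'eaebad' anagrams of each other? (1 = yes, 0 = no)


Sort characters of 'beabaa': 'aaabbe'
Sort characters of 'eaebad': 'aabdee'
Sorted forms differ -> they are NOT anagrams
Result: 0

0


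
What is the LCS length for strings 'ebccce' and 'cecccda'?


DP table for LCS of 'ebccce' and 'cecccda':
       c  e  c  c  c  d  a
    0  0  0  0  0  0  0  0
  e 0  0  1  1  1  1  1  1
  b 0  0  1  1  1  1  1  1
  c 0  1  1  2  2  2  2  2
  c 0  1  1  2  3  3  3  3
  c 0  1  1  2  3  4  4  4
  e 0  1  2  2  3  4  4  4
LCS: 'eccc'
LCS length = 4

4


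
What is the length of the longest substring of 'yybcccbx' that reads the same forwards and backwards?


Scanning 'yybcccbx' for palindromic substrings.
Substring at positions 2-6: 'bcccb'.
Check: reverse('bcccb') = 'bcccb' -> palindrome confirmed.
Neighbouring characters ('y' / 'x') break symmetry, so it cannot extend further.
No longer palindromic substring exists; longest length = 5

5


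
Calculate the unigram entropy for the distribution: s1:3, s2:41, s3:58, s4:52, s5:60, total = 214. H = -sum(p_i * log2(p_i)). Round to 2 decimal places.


Computing entropy H = -sum(p_i * log2(p_i)):
  s1: p = 3/214 = 0.0140, -p*log2(p) = 0.0863
  s2: p = 41/214 = 0.1916, -p*log2(p) = 0.4567
  s3: p = 58/214 = 0.2710, -p*log2(p) = 0.5105
  s4: p = 52/214 = 0.2430, -p*log2(p) = 0.4960
  s5: p = 60/214 = 0.2804, -p*log2(p) = 0.5144
H = sum of terms = 2.0639
Rounded to 2 decimals: 2.06

2.06


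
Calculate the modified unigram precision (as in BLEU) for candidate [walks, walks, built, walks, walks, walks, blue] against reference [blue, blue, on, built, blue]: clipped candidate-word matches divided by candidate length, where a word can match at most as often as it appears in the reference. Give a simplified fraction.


Reference word counts: {'blue': 3, 'built': 1, 'on': 1}
Checking each candidate word (with clipping):
  'walks' -> not in reference -> no match (matches: 0)
  'walks' -> not in reference -> no match (matches: 0)
  'built' -> in reference (ref count 1, used 1/1) -> match (matches: 1)
  'walks' -> not in reference -> no match (matches: 1)
  'walks' -> not in reference -> no match (matches: 1)
  'walks' -> not in reference -> no match (matches: 1)
  'blue' -> in reference (ref count 3, used 1/3) -> match (matches: 2)
Clipped matches: 2, Candidate length: 7
Precision = 2/7

2/7


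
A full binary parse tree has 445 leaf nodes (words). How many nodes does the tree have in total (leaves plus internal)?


Leaf nodes (terminals): 445
Internal nodes = n - 1 = 445 - 1 = 444
Total = leaves + internal = 445 + 444 = 889

889


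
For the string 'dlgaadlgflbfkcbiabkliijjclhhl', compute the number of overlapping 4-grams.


String 'dlgaadlgflbfkcbiabkliijjclhhl' has length L = 29.
Number of overlapping n-grams = L - n + 1
Substituting: 29 - 4 + 1 = 26

26


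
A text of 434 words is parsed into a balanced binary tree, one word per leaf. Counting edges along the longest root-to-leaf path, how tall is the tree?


In a balanced binary tree with n leaves the deepest leaf is ceil(log2(n)) edges below the root.
log2(434) = 8.7616
ceil(8.7616) = 9
height (edges) = 9

9


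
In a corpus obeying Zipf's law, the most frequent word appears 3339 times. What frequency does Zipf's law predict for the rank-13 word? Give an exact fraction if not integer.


Zipf's law: freq(rank) = f1 / rank
f1 = 3339, rank = 13
freq = 3339 / 13
GCD(3339, 13) = 1
Simplified: 3339/13

3339/13


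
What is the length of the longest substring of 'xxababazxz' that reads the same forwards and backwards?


Scanning 'xxababazxz' for palindromic substrings.
Substring at positions 2-6: 'ababa'.
Check: reverse('ababa') = 'ababa' -> palindrome confirmed.
Neighbouring characters ('x' / 'z') break symmetry, so it cannot extend further.
No longer palindromic substring exists; longest length = 5

5


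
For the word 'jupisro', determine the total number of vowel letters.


Scanning each character of 'jupisro':
  Position 1: 'j' -> consonant (running count: 0)
  Position 2: 'u' -> vowel (running count: 1)
  Position 3: 'p' -> consonant (running count: 1)
  Position 4: 'i' -> vowel (running count: 2)
  Position 5: 's' -> consonant (running count: 2)
  Position 6: 'r' -> consonant (running count: 2)
  Position 7: 'o' -> vowel (running count: 3)
Total vowels: 3

3


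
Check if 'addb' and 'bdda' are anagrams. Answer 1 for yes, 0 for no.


Sort characters of 'addb': 'abdd'
Sort characters of 'bdda': 'abdd'
Sorted forms match -> they ARE anagrams
Result: 1

1


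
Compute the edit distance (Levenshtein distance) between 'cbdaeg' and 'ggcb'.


Building DP table for s1='cbdaeg' (len 6) and s2='ggcb' (len 4):
       g  g  c  b
    0  1  2  3  4
  c 1  1  2  2  3
  b 2  2  2  3  2
  d 3  3  3  3  3
  a 4  4  4  4  4
  e 5  5  5  5  5
  g 6  5  5  6  6
Edit distance = dp[6][4] = 6

6


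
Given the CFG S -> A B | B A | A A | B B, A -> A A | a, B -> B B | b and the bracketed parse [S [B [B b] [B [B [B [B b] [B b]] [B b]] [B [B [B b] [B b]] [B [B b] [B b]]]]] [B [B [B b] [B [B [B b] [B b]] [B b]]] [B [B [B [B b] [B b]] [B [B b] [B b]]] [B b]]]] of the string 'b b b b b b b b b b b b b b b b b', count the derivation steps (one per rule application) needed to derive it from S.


Every bracketed nonterminal node [X ...] in the tree is produced by exactly one rule application.
Reading the tree off as a leftmost derivation:
  Step 1: S  =>  B B   (applied S -> B B)
  Step 2: B B  =>  B B B   (applied B -> B B)
  Step 3: B B B  =>  b B B   (applied B -> b)
  Step 4: b B B  =>  b B B B   (applied B -> B B)
  Step 5: b B B B  =>  b B B B B   (applied B -> B B)
  Step 6: b B B B B  =>  b B B B B B   (applied B -> B B)
  Step 7: b B B B B B  =>  b b B B B B   (applied B -> b)
  Step 8: b b B B B B  =>  b b b B B B   (applied B -> b)
  Step 9: b b b B B B  =>  b b b b B B   (applied B -> b)
  Step 10: b b b b B B  =>  b b b b B B B   (applied B -> B B)
  Step 11: b b b b B B B  =>  b b b b B B B B   (applied B -> B B)
  Step 12: b b b b B B B B  =>  b b b b b B B B   (applied B -> b)
  Step 13: b b b b b B B B  =>  b b b b b b B B   (applied B -> b)
  Step 14: b b b b b b B B  =>  b b b b b b B B B   (applied B -> B B)
  Step 15: b b b b b b B B B  =>  b b b b b b b B B   (applied B -> b)
  Step 16: b b b b b b b B B  =>  b b b b b b b b B   (applied B -> b)
  Step 17: b b b b b b b b B  =>  b b b b b b b b B B   (applied B -> B B)
  Step 18: b b b b b b b b B B  =>  b b b b b b b b B B B   (applied B -> B B)
  Step 19: b b b b b b b b B B B  =>  b b b b b b b b b B B   (applied B -> b)
  Step 20: b b b b b b b b b B B  =>  b b b b b b b b b B B B   (applied B -> B B)
  Step 21: b b b b b b b b b B B B  =>  b b b b b b b b b B B B B   (applied B -> B B)
  Step 22: b b b b b b b b b B B B B  =>  b b b b b b b b b b B B B   (applied B -> b)
  Step 23: b b b b b b b b b b B B B  =>  b b b b b b b b b b b B B   (applied B -> b)
  Step 24: b b b b b b b b b b b B B  =>  b b b b b b b b b b b b B   (applied B -> b)
  Step 25: b b b b b b b b b b b b B  =>  b b b b b b b b b b b b B B   (applied B -> B B)
  Step 26: b b b b b b b b b b b b B B  =>  b b b b b b b b b b b b B B B   (applied B -> B B)
  Step 27: b b b b b b b b b b b b B B B  =>  b b b b b b b b b b b b B B B B   (applied B -> B B)
  Step 28: b b b b b b b b b b b b B B B B  =>  b b b b b b b b b b b b b B B B   (applied B -> b)
  Step 29: b b b b b b b b b b b b b B B B  =>  b b b b b b b b b b b b b b B B   (applied B -> b)
  Step 30: b b b b b b b b b b b b b b B B  =>  b b b b b b b b b b b b b b B B B   (applied B -> B B)
  Step 31: b b b b b b b b b b b b b b B B B  =>  b b b b b b b b b b b b b b b B B   (applied B -> b)
  Step 32: b b b b b b b b b b b b b b b B B  =>  b b b b b b b b b b b b b b b b B   (applied B -> b)
  Step 33: b b b b b b b b b b b b b b b b B  =>  b b b b b b b b b b b b b b b b b   (applied B -> b)
Final yield: b b b b b b b b b b b b b b b b b
Total rewrite steps: 33

33


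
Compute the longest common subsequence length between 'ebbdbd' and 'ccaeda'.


DP table for LCS of 'ebbdbd' and 'ccaeda':
       c  c  a  e  d  a
    0  0  0  0  0  0  0
  e 0  0  0  0  1  1  1
  b 0  0  0  0  1  1  1
  b 0  0  0  0  1  1  1
  d 0  0  0  0  1  2  2
  b 0  0  0  0  1  2  2
  d 0  0  0  0  1  2  2
LCS: 'ed'
LCS length = 2

2


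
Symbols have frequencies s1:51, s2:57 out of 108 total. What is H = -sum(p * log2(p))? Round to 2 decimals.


Computing entropy H = -sum(p_i * log2(p_i)):
  s1: p = 51/108 = 0.4722, -p*log2(p) = 0.5112
  s2: p = 57/108 = 0.5278, -p*log2(p) = 0.4866
H = sum of terms = 0.9978
Rounded to 2 decimals: 1.00

1.00


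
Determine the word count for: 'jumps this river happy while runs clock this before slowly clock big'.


Counting words by splitting on spaces:
  Word 1: 'jumps'
  Word 2: 'this'
  Word 3: 'river'
  Word 4: 'happy'
  Word 5: 'while'
  Word 6: 'runs'
  Word 7: 'clock'
  Word 8: 'this'
  Word 9: 'before'
  Word 10: 'slowly'
  Word 11: 'clock'
  Word 12: 'big'
Total words: 12

12


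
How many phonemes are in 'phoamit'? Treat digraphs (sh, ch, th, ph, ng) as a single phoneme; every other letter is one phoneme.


Parsing 'phoamit' greedily, digraphs first:
  'ph' -> digraph (1 consonant phoneme) (phonemes so far: 1)
  'o' -> vowel phoneme (phonemes so far: 2)
  'a' -> vowel phoneme (phonemes so far: 3)
  'm' -> consonant phoneme (phonemes so far: 4)
  'i' -> vowel phoneme (phonemes so far: 5)
  't' -> consonant phoneme (phonemes so far: 6)
Total phonemes: 6

6


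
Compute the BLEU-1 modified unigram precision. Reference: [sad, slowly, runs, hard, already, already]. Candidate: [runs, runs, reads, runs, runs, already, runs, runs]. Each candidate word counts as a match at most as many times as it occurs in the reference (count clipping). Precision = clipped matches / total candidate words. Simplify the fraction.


Reference word counts: {'already': 2, 'hard': 1, 'runs': 1, 'sad': 1, 'slowly': 1}
Checking each candidate word (with clipping):
  'runs' -> in reference (ref count 1, used 1/1) -> match (matches: 1)
  'runs' -> ref count 1 already used up (1/1) -> clipped, no match (matches: 1)
  'reads' -> not in reference -> no match (matches: 1)
  'runs' -> ref count 1 already used up (1/1) -> clipped, no match (matches: 1)
  'runs' -> ref count 1 already used up (1/1) -> clipped, no match (matches: 1)
  'already' -> in reference (ref count 2, used 1/2) -> match (matches: 2)
  'runs' -> ref count 1 already used up (1/1) -> clipped, no match (matches: 2)
  'runs' -> ref count 1 already used up (1/1) -> clipped, no match (matches: 2)
Clipped matches: 2, Candidate length: 8
Precision = 2/8 = 1/4

1/4


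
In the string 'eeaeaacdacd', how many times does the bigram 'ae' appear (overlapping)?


Scanning 'eeaeaacdacd' for bigram 'ae':
  Position 0: 'ee' -> no
  Position 1: 'ea' -> no
  Position 2: 'ae' -> MATCH
  Position 3: 'ea' -> no
  Position 4: 'aa' -> no
  Position 5: 'ac' -> no
  Position 6: 'cd' -> no
  Position 7: 'da' -> no
  Position 8: 'ac' -> no
  Position 9: 'cd' -> no
Total matches: 1

1


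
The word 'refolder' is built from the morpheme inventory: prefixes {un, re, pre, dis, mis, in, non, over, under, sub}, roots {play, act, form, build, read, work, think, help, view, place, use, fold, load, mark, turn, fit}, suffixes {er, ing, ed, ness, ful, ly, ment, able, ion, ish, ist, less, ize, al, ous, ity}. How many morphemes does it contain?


Segmenting 'refolder' against the inventory:
  're' -> prefix (morpheme 1)
  'fold' -> root (morpheme 2)
  'er' -> suffix (morpheme 3)
Total morphemes: 3

3


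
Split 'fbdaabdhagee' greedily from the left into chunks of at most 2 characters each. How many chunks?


'fbdaabdhagee' has 12 characters.
Chunking with max size 2:
  Chunk 1: 'fb' (positions 0-1)
  Chunk 2: 'da' (positions 2-3)
  Chunk 3: 'ab' (positions 4-5)
  Chunk 4: 'dh' (positions 6-7)
  Chunk 5: 'ag' (positions 8-9)
  Chunk 6: 'ee' (positions 10-11)
Total chunks: ceil(12 / 2) = 6

6


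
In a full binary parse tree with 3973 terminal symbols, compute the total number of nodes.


Leaf nodes (terminals): 3973
Internal nodes = n - 1 = 3973 - 1 = 3972
Total = leaves + internal = 3973 + 3972 = 7945

7945


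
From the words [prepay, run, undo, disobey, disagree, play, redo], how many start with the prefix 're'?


Checking each word for prefix 're':
  'prepay' -> no (count: 0)
  'run' -> no (count: 0)
  'undo' -> no (count: 0)
  'disobey' -> no (count: 0)
  'disagree' -> no (count: 0)
  'play' -> no (count: 0)
  'redo' -> YES, starts with 're' (count: 1)
Total with prefix 're': 1

1


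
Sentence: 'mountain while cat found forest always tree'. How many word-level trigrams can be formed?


Word trigrams from [7] words:
  Trigram 1: (mountain while cat)
  Trigram 2: (while cat found)
  Trigram 3: (cat found forest)
  Trigram 4: (found forest always)
  Trigram 5: (forest always tree)
Total word trigrams: 7 - 2 = 5

5


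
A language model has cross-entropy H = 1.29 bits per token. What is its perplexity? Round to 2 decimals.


Perplexity formula: PP = 2^H
H = 1.29
PP = 2^1.29
Decompose: 2^1.29 = 2^1 * 2^0.29
2^1 = 2, 2^0.29 ~ 1.2226403
PP ~ 2 * 1.2226403 = 2.4452806
Rounded to 2 decimals: 2.45

2.45


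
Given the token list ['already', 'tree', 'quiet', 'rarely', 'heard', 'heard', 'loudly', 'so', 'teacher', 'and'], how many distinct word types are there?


Listing all tokens and tracking unique types:
  Token 1: 'already' -> NEW (unique so far: 1)
  Token 2: 'tree' -> NEW (unique so far: 2)
  Token 3: 'quiet' -> NEW (unique so far: 3)
  Token 4: 'rarely' -> NEW (unique so far: 4)
  Token 5: 'heard' -> NEW (unique so far: 5)
  Token 6: 'heard' -> duplicate (unique so far: 5)
  Token 7: 'loudly' -> NEW (unique so far: 6)
  Token 8: 'so' -> NEW (unique so far: 7)
  Token 9: 'teacher' -> NEW (unique so far: 8)
  Token 10: 'and' -> NEW (unique so far: 9)
Unique types: ('already', 'and', 'heard', 'loudly', 'quiet', 'rarely', 'so', 'teacher', 'tree')
Vocabulary size: 9

9


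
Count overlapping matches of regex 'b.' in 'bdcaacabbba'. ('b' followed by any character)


Pattern: b. means 'b' followed by any character.
Scanning 'bdcaacabbba' position-by-position:
  Pos 0: window 'bd' -> MATCH
  Pos 1: window 'dc' -> no
  Pos 2: window 'ca' -> no
  Pos 3: window 'aa' -> no
  Pos 4: window 'ac' -> no
  Pos 5: window 'ca' -> no
  Pos 6: window 'ab' -> no
  Pos 7: window 'bb' -> MATCH
  Pos 8: window 'bb' -> MATCH
  Pos 9: window 'ba' -> MATCH
  Pos 10: window 'a' -> no
Total matches: 4

4


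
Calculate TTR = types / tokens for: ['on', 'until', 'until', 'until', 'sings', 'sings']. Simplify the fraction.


Tokens: 6
Unique types: ('on', 'sings', 'until') = 3
TTR = 3/6
Simplify: divide both by 3 -> 1/2
TTR = 1/2

1/2


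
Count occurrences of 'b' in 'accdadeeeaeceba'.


Scanning 'accdadeeeaeceba' for 'b':
  Position 13: 'b' -> MATCH (count: 1)
Total occurrences of 'b': 1

1


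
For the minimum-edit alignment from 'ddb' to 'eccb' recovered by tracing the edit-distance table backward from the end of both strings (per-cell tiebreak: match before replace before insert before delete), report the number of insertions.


Edit distance = 3. Backtracking from cell (3, 4) with preference match > replace > insert > delete,
then listing the resulting alignment 'ddb' -> 'eccb' left to right:
  Step 1: insert 'e' [insertion #1]
  Step 2: replace d->c
  Step 3: replace d->c
  Step 4: keep 'b'
Total insertions: 1

1


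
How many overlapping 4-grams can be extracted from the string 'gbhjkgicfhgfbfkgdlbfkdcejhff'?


String 'gbhjkgicfhgfbfkgdlbfkdcejhff' has length L = 28.
Number of overlapping n-grams = L - n + 1
Substituting: 28 - 4 + 1 = 25

25


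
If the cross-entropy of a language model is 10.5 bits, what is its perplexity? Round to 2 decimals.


Perplexity formula: PP = 2^H
H = 10.5
PP = 2^10.5
Decompose: 2^10.5 = 2^10 * 2^0.5 = 2^10 * sqrt(2)
2^10 = 1024, sqrt(2) ~ 1.4142136
PP ~ 1024 * 1.4142136 = 1448.1547264
Rounded to 2 decimals: 1448.15

1448.15


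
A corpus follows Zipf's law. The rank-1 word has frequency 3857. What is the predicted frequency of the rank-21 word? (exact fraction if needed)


Zipf's law: freq(rank) = f1 / rank
f1 = 3857, rank = 21
freq = 3857 / 21
GCD(3857, 21) = 7
Simplified: 551/3

551/3


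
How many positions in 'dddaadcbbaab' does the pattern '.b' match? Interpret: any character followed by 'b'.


Pattern: .b means any character followed by 'b'.
Scanning 'dddaadcbbaab' position-by-position:
  Pos 0: window 'dd' -> no
  Pos 1: window 'dd' -> no
  Pos 2: window 'da' -> no
  Pos 3: window 'aa' -> no
  Pos 4: window 'ad' -> no
  Pos 5: window 'dc' -> no
  Pos 6: window 'cb' -> MATCH
  Pos 7: window 'bb' -> MATCH
  Pos 8: window 'ba' -> no
  Pos 9: window 'aa' -> no
  Pos 10: window 'ab' -> MATCH
  Pos 11: window 'b' -> no
Total matches: 3

3


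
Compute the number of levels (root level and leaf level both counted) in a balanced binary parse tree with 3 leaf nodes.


In a balanced binary tree with n leaves the deepest leaf is ceil(log2(n)) edges below the root,
so counting node levels inclusive of root and leaves gives ceil(log2(n)) + 1 levels.
log2(3) = 1.5850
ceil(1.5850) = 2
levels = 2 + 1 = 3

3


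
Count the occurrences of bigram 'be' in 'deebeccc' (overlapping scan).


Scanning 'deebeccc' for bigram 'be':
  Position 0: 'de' -> no
  Position 1: 'ee' -> no
  Position 2: 'eb' -> no
  Position 3: 'be' -> MATCH
  Position 4: 'ec' -> no
  Position 5: 'cc' -> no
  Position 6: 'cc' -> no
Total matches: 1

1


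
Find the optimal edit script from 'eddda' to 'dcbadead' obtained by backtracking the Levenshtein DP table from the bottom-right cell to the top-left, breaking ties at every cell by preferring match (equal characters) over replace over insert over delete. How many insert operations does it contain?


Edit distance = 6. Backtracking from cell (5, 8) with preference match > replace > insert > delete,
then listing the resulting alignment 'eddda' -> 'dcbadead' left to right:
  Step 1: insert 'd' [insertion #1]
  Step 2: insert 'c' [insertion #2]
  Step 3: replace e->b
  Step 4: replace d->a
  Step 5: keep 'd'
  Step 6: replace d->e
  Step 7: keep 'a'
  Step 8: insert 'd' [insertion #3]
Total insertions: 3

3


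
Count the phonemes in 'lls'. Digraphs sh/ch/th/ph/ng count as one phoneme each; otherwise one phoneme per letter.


Parsing 'lls' greedily, digraphs first:
  'l' -> consonant phoneme (phonemes so far: 1)
  'l' -> consonant phoneme (phonemes so far: 2)
  's' -> consonant phoneme (phonemes so far: 3)
Total phonemes: 3

3


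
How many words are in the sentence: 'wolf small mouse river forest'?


Counting words by splitting on spaces:
  Word 1: 'wolf'
  Word 2: 'small'
  Word 3: 'mouse'
  Word 4: 'river'
  Word 5: 'forest'
Total words: 5

5


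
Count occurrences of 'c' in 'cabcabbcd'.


Scanning 'cabcabbcd' for 'c':
  Position 0: 'c' -> MATCH (count: 1)
  Position 3: 'c' -> MATCH (count: 2)
  Position 7: 'c' -> MATCH (count: 3)
Total occurrences of 'c': 3

3


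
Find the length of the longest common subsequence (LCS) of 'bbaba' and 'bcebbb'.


DP table for LCS of 'bbaba' and 'bcebbb':
       b  c  e  b  b  b
    0  0  0  0  0  0  0
  b 0  1  1  1  1  1  1
  b 0  1  1  1  2  2  2
  a 0  1  1  1  2  2  2
  b 0  1  1  1  2  3  3
  a 0  1  1  1  2  3  3
LCS: 'bbb'
LCS length = 3

3


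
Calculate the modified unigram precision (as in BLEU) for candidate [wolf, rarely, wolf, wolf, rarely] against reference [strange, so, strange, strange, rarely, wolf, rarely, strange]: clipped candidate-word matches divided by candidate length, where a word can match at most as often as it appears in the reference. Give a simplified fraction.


Reference word counts: {'rarely': 2, 'so': 1, 'strange': 4, 'wolf': 1}
Checking each candidate word (with clipping):
  'wolf' -> in reference (ref count 1, used 1/1) -> match (matches: 1)
  'rarely' -> in reference (ref count 2, used 1/2) -> match (matches: 2)
  'wolf' -> ref count 1 already used up (1/1) -> clipped, no match (matches: 2)
  'wolf' -> ref count 1 already used up (1/1) -> clipped, no match (matches: 2)
  'rarely' -> in reference (ref count 2, used 2/2) -> match (matches: 3)
Clipped matches: 3, Candidate length: 5
Precision = 3/5

3/5


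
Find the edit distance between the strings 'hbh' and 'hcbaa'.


Building DP table for s1='hbh' (len 3) and s2='hcbaa' (len 5):
       h  c  b  a  a
    0  1  2  3  4  5
  h 1  0  1  2  3  4
  b 2  1  1  1  2  3
  h 3  2  2  2  2  3
Edit distance = dp[3][5] = 3

3


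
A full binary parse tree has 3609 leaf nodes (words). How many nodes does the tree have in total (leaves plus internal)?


Leaf nodes (terminals): 3609
Internal nodes = n - 1 = 3609 - 1 = 3608
Total = leaves + internal = 3609 + 3608 = 7217

7217


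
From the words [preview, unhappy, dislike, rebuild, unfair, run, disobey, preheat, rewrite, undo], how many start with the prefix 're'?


Checking each word for prefix 're':
  'preview' -> no (count: 0)
  'unhappy' -> no (count: 0)
  'dislike' -> no (count: 0)
  'rebuild' -> YES, starts with 're' (count: 1)
  'unfair' -> no (count: 1)
  'run' -> no (count: 1)
  'disobey' -> no (count: 1)
  'preheat' -> no (count: 1)
  'rewrite' -> YES, starts with 're' (count: 2)
  'undo' -> no (count: 2)
Total with prefix 're': 2

2


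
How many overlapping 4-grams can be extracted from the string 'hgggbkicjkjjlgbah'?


String 'hgggbkicjkjjlgbah' has length L = 17.
Number of overlapping n-grams = L - n + 1
Substituting: 17 - 4 + 1 = 14

14


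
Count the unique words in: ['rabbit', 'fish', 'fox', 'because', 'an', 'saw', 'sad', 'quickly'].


Listing all tokens and tracking unique types:
  Token 1: 'rabbit' -> NEW (unique so far: 1)
  Token 2: 'fish' -> NEW (unique so far: 2)
  Token 3: 'fox' -> NEW (unique so far: 3)
  Token 4: 'because' -> NEW (unique so far: 4)
  Token 5: 'an' -> NEW (unique so far: 5)
  Token 6: 'saw' -> NEW (unique so far: 6)
  Token 7: 'sad' -> NEW (unique so far: 7)
  Token 8: 'quickly' -> NEW (unique so far: 8)
Unique types: ('an', 'because', 'fish', 'fox', 'quickly', 'rabbit', 'sad', 'saw')
Vocabulary size: 8

8


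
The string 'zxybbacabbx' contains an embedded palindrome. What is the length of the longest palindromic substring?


Scanning 'zxybbacabbx' for palindromic substrings.
Substring at positions 3-9: 'bbacabb'.
Check: reverse('bbacabb') = 'bbacabb' -> palindrome confirmed.
Neighbouring characters ('y' / 'x') break symmetry, so it cannot extend further.
No longer palindromic substring exists; longest length = 7

7


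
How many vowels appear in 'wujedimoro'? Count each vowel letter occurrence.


Scanning each character of 'wujedimoro':
  Position 1: 'w' -> consonant (running count: 0)
  Position 2: 'u' -> vowel (running count: 1)
  Position 3: 'j' -> consonant (running count: 1)
  Position 4: 'e' -> vowel (running count: 2)
  Position 5: 'd' -> consonant (running count: 2)
  Position 6: 'i' -> vowel (running count: 3)
  Position 7: 'm' -> consonant (running count: 3)
  Position 8: 'o' -> vowel (running count: 4)
  Position 9: 'r' -> consonant (running count: 4)
  Position 10: 'o' -> vowel (running count: 5)
Total vowels: 5

5


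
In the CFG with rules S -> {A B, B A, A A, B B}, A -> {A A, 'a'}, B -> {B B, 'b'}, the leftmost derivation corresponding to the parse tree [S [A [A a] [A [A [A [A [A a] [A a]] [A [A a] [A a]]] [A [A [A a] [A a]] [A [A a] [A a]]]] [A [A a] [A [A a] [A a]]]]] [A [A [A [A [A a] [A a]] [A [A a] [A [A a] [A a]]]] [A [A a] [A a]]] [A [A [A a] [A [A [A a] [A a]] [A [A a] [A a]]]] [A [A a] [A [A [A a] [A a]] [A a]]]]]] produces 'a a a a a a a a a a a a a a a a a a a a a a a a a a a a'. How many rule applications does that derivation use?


Every bracketed nonterminal node [X ...] in the tree is produced by exactly one rule application.
Reading the tree off as a leftmost derivation:
  Step 1: S  =>  A A   (applied S -> A A)
  Step 2: A A  =>  A A A   (applied A -> A A)
  Step 3: A A A  =>  a A A   (applied A -> a)
  Step 4: a A A  =>  a A A A   (applied A -> A A)
  Step 5: a A A A  =>  a A A A A   (applied A -> A A)
  Step 6: a A A A A  =>  a A A A A A   (applied A -> A A)
  Step 7: a A A A A A  =>  a A A A A A A   (applied A -> A A)
  Step 8: a A A A A A A  =>  a a A A A A A   (applied A -> a)
  Step 9: a a A A A A A  =>  a a a A A A A   (applied A -> a)
  Step 10: a a a A A A A  =>  a a a A A A A A   (applied A -> A A)
  Step 11: a a a A A A A A  =>  a a a a A A A A   (applied A -> a)
  Step 12: a a a a A A A A  =>  a a a a a A A A   (applied A -> a)
  Step 13: a a a a a A A A  =>  a a a a a A A A A   (applied A -> A A)
  Step 14: a a a a a A A A A  =>  a a a a a A A A A A   (applied A -> A A)
  Step 15: a a a a a A A A A A  =>  a a a a a a A A A A   (applied A -> a)
  Step 16: a a a a a a A A A A  =>  a a a a a a a A A A   (applied A -> a)
  Step 17: a a a a a a a A A A  =>  a a a a a a a A A A A   (applied A -> A A)
  Step 18: a a a a a a a A A A A  =>  a a a a a a a a A A A   (applied A -> a)
  Step 19: a a a a a a a a A A A  =>  a a a a a a a a a A A   (applied A -> a)
  Step 20: a a a a a a a a a A A  =>  a a a a a a a a a A A A   (applied A -> A A)
  Step 21: a a a a a a a a a A A A  =>  a a a a a a a a a a A A   (applied A -> a)
  Step 22: a a a a a a a a a a A A  =>  a a a a a a a a a a A A A   (applied A -> A A)
  Step 23: a a a a a a a a a a A A A  =>  a a a a a a a a a a a A A   (applied A -> a)
  Step 24: a a a a a a a a a a a A A  =>  a a a a a a a a a a a a A   (applied A -> a)
  Step 25: a a a a a a a a a a a a A  =>  a a a a a a a a a a a a A A   (applied A -> A A)
  Step 26: a a a a a a a a a a a a A A  =>  a a a a a a a a a a a a A A A   (applied A -> A A)
  Step 27: a a a a a a a a a a a a A A A  =>  a a a a a a a a a a a a A A A A   (applied A -> A A)
  Step 28: a a a a a a a a a a a a A A A A  =>  a a a a a a a a a a a a A A A A A   (applied A -> A A)
  Step 29: a a a a a a a a a a a a A A A A A  =>  a a a a a a a a a a a a a A A A A   (applied A -> a)
  Step 30: a a a a a a a a a a a a a A A A A  =>  a a a a a a a a a a a a a a A A A   (applied A -> a)
  Step 31: a a a a a a a a a a a a a a A A A  =>  a a a a a a a a a a a a a a A A A A   (applied A -> A A)
  Step 32: a a a a a a a a a a a a a a A A A A  =>  a a a a a a a a a a a a a a a A A A   (applied A -> a)
  Step 33: a a a a a a a a a a a a a a a A A A  =>  a a a a a a a a a a a a a a a A A A A   (applied A -> A A)
  Step 34: a a a a a a a a a a a a a a a A A A A  =>  a a a a a a a a a a a a a a a a A A A   (applied A -> a)
  Step 35: a a a a a a a a a a a a a a a a A A A  =>  a a a a a a a a a a a a a a a a a A A   (applied A -> a)
  Step 36: a a a a a a a a a a a a a a a a a A A  =>  a a a a a a a a a a a a a a a a a A A A   (applied A -> A A)
  Step 37: a a a a a a a a a a a a a a a a a A A A  =>  a a a a a a a a a a a a a a a a a a A A   (applied A -> a)
  Step 38: a a a a a a a a a a a a a a a a a a A A  =>  a a a a a a a a a a a a a a a a a a a A   (applied A -> a)
  Step 39: a a a a a a a a a a a a a a a a a a a A  =>  a a a a a a a a a a a a a a a a a a a A A   (applied A -> A A)
  Step 40: a a a a a a a a a a a a a a a a a a a A A  =>  a a a a a a a a a a a a a a a a a a a A A A   (applied A -> A A)
  Step 41: a a a a a a a a a a a a a a a a a a a A A A  =>  a a a a a a a a a a a a a a a a a a a a A A   (applied A -> a)
  Step 42: a a a a a a a a a a a a a a a a a a a a A A  =>  a a a a a a a a a a a a a a a a a a a a A A A   (applied A -> A A)
  Step 43: a a a a a a a a a a a a a a a a a a a a A A A  =>  a a a a a a a a a a a a a a a a a a a a A A A A   (applied A -> A A)
  Step 44: a a a a a a a a a a a a a a a a a a a a A A A A  =>  a a a a a a a a a a a a a a a a a a a a a A A A   (applied A -> a)
  Step 45: a a a a a a a a a a a a a a a a a a a a a A A A  =>  a a a a a a a a a a a a a a a a a a a a a a A A   (applied A -> a)
  Step 46: a a a a a a a a a a a a a a a a a a a a a a A A  =>  a a a a a a a a a a a a a a a a a a a a a a A A A   (applied A -> A A)
  Step 47: a a a a a a a a a a a a a a a a a a a a a a A A A  =>  a a a a a a a a a a a a a a a a a a a a a a a A A   (applied A -> a)
  Step 48: a a a a a a a a a a a a a a a a a a a a a a a A A  =>  a a a a a a a a a a a a a a a a a a a a a a a a A   (applied A -> a)
  Step 49: a a a a a a a a a a a a a a a a a a a a a a a a A  =>  a a a a a a a a a a a a a a a a a a a a a a a a A A   (applied A -> A A)
  Step 50: a a a a a a a a a a a a a a a a a a a a a a a a A A  =>  a a a a a a a a a a a a a a a a a a a a a a a a a A   (applied A -> a)
  Step 51: a a a a a a a a a a a a a a a a a a a a a a a a a A  =>  a a a a a a a a a a a a a a a a a a a a a a a a a A A   (applied A -> A A)
  Step 52: a a a a a a a a a a a a a a a a a a a a a a a a a A A  =>  a a a a a a a a a a a a a a a a a a a a a a a a a A A A   (applied A -> A A)
  Step 53: a a a a a a a a a a a a a a a a a a a a a a a a a A A A  =>  a a a a a a a a a a a a a a a a a a a a a a a a a a A A   (applied A -> a)
  Step 54: a a a a a a a a a a a a a a a a a a a a a a a a a a A A  =>  a a a a a a a a a a a a a a a a a a a a a a a a a a a A   (applied A -> a)
  Step 55: a a a a a a a a a a a a a a a a a a a a a a a a a a a A  =>  a a a a a a a a a a a a a a a a a a a a a a a a a a a a   (applied A -> a)
Final yield: a a a a a a a a a a a a a a a a a a a a a a a a a a a a
Total rewrite steps: 55

55


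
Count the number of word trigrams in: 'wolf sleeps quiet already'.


Word trigrams from [4] words:
  Trigram 1: (wolf sleeps quiet)
  Trigram 2: (sleeps quiet already)
Total word trigrams: 4 - 2 = 2

2


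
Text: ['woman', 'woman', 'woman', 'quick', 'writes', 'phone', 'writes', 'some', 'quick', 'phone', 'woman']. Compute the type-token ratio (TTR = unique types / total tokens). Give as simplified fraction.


Tokens: 11
Unique types: ('phone', 'quick', 'some', 'woman', 'writes') = 5
TTR = 5/11
Already in lowest terms.

5/11


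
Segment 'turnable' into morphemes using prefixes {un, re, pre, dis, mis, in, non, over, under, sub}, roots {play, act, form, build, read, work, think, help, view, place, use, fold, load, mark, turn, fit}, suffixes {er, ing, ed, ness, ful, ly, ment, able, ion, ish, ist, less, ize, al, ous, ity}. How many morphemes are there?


Segmenting 'turnable' against the inventory:
  'turn' -> root (morpheme 1)
  'able' -> suffix (morpheme 2)
Total morphemes: 2

2


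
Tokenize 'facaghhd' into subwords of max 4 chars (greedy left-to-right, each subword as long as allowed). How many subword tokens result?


'facaghhd' has 8 characters.
Chunking with max size 4:
  Chunk 1: 'faca' (positions 0-3)
  Chunk 2: 'ghhd' (positions 4-7)
Total chunks: ceil(8 / 4) = 2

2


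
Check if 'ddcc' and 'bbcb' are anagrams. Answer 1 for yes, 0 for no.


Sort characters of 'ddcc': 'ccdd'
Sort characters of 'bbcb': 'bbbc'
Sorted forms differ -> they are NOT anagrams
Result: 0

0


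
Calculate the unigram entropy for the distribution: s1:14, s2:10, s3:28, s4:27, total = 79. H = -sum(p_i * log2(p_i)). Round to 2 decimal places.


Computing entropy H = -sum(p_i * log2(p_i)):
  s1: p = 14/79 = 0.1772, -p*log2(p) = 0.4424
  s2: p = 10/79 = 0.1266, -p*log2(p) = 0.3774
  s3: p = 28/79 = 0.3544, -p*log2(p) = 0.5304
  s4: p = 27/79 = 0.3418, -p*log2(p) = 0.5294
H = sum of terms = 1.8796
Rounded to 2 decimals: 1.88

1.88


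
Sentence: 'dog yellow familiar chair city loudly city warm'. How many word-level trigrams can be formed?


Word trigrams from [8] words:
  Trigram 1: (dog yellow familiar)
  Trigram 2: (yellow familiar chair)
  Trigram 3: (familiar chair city)
  Trigram 4: (chair city loudly)
  Trigram 5: (city loudly city)
  Trigram 6: (loudly city warm)
Total word trigrams: 8 - 2 = 6

6


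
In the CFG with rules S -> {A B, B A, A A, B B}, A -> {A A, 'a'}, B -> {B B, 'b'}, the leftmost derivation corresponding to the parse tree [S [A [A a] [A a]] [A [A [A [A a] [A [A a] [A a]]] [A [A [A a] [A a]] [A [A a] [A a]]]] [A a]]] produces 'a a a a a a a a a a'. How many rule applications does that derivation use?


Every bracketed nonterminal node [X ...] in the tree is produced by exactly one rule application.
Reading the tree off as a leftmost derivation:
  Step 1: S  =>  A A   (applied S -> A A)
  Step 2: A A  =>  A A A   (applied A -> A A)
  Step 3: A A A  =>  a A A   (applied A -> a)
  Step 4: a A A  =>  a a A   (applied A -> a)
  Step 5: a a A  =>  a a A A   (applied A -> A A)
  Step 6: a a A A  =>  a a A A A   (applied A -> A A)
  Step 7: a a A A A  =>  a a A A A A   (applied A -> A A)
  Step 8: a a A A A A  =>  a a a A A A   (applied A -> a)
  Step 9: a a a A A A  =>  a a a A A A A   (applied A -> A A)
  Step 10: a a a A A A A  =>  a a a a A A A   (applied A -> a)
  Step 11: a a a a A A A  =>  a a a a a A A   (applied A -> a)
  Step 12: a a a a a A A  =>  a a a a a A A A   (applied A -> A A)
  Step 13: a a a a a A A A  =>  a a a a a A A A A   (applied A -> A A)
  Step 14: a a a a a A A A A  =>  a a a a a a A A A   (applied A -> a)
  Step 15: a a a a a a A A A  =>  a a a a a a a A A   (applied A -> a)
  Step 16: a a a a a a a A A  =>  a a a a a a a A A A   (applied A -> A A)
  Step 17: a a a a a a a A A A  =>  a a a a a a a a A A   (applied A -> a)
  Step 18: a a a a a a a a A A  =>  a a a a a a a a a A   (applied A -> a)
  Step 19: a a a a a a a a a A  =>  a a a a a a a a a a   (applied A -> a)
Final yield: a a a a a a a a a a
Total rewrite steps: 19

19


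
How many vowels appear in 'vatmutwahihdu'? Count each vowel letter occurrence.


Scanning each character of 'vatmutwahihdu':
  Position 1: 'v' -> consonant (running count: 0)
  Position 2: 'a' -> vowel (running count: 1)
  Position 3: 't' -> consonant (running count: 1)
  Position 4: 'm' -> consonant (running count: 1)
  Position 5: 'u' -> vowel (running count: 2)
  Position 6: 't' -> consonant (running count: 2)
  Position 7: 'w' -> consonant (running count: 2)
  Position 8: 'a' -> vowel (running count: 3)
  Position 9: 'h' -> consonant (running count: 3)
  Position 10: 'i' -> vowel (running count: 4)
  Position 11: 'h' -> consonant (running count: 4)
  Position 12: 'd' -> consonant (running count: 4)
  Position 13: 'u' -> vowel (running count: 5)
Total vowels: 5

5


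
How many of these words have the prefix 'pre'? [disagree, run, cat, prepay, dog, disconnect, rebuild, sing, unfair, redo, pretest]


Checking each word for prefix 'pre':
  'disagree' -> no (count: 0)
  'run' -> no (count: 0)
  'cat' -> no (count: 0)
  'prepay' -> YES, starts with 'pre' (count: 1)
  'dog' -> no (count: 1)
  'disconnect' -> no (count: 1)
  'rebuild' -> no (count: 1)
  'sing' -> no (count: 1)
  'unfair' -> no (count: 1)
  'redo' -> no (count: 1)
  'pretest' -> YES, starts with 'pre' (count: 2)
Total with prefix 'pre': 2

2


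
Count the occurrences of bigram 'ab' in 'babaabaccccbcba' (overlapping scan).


Scanning 'babaabaccccbcba' for bigram 'ab':
  Position 0: 'ba' -> no
  Position 1: 'ab' -> MATCH
  Position 2: 'ba' -> no
  Position 3: 'aa' -> no
  Position 4: 'ab' -> MATCH
  Position 5: 'ba' -> no
  Position 6: 'ac' -> no
  Position 7: 'cc' -> no
  Position 8: 'cc' -> no
  Position 9: 'cc' -> no
  Position 10: 'cb' -> no
  Position 11: 'bc' -> no
  Position 12: 'cb' -> no
  Position 13: 'ba' -> no
Total matches: 2

2


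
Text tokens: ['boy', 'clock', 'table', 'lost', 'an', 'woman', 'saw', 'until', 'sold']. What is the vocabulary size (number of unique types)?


Listing all tokens and tracking unique types:
  Token 1: 'boy' -> NEW (unique so far: 1)
  Token 2: 'clock' -> NEW (unique so far: 2)
  Token 3: 'table' -> NEW (unique so far: 3)
  Token 4: 'lost' -> NEW (unique so far: 4)
  Token 5: 'an' -> NEW (unique so far: 5)
  Token 6: 'woman' -> NEW (unique so far: 6)
  Token 7: 'saw' -> NEW (unique so far: 7)
  Token 8: 'until' -> NEW (unique so far: 8)
  Token 9: 'sold' -> NEW (unique so far: 9)
Unique types: ('an', 'boy', 'clock', 'lost', 'saw', 'sold', 'table', 'until', 'woman')
Vocabulary size: 9

9


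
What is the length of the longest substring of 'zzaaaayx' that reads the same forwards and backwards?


Scanning 'zzaaaayx' for palindromic substrings.
Substring at positions 2-5: 'aaaa'.
Check: reverse('aaaa') = 'aaaa' -> palindrome confirmed.
Neighbouring characters ('z' / 'y') break symmetry, so it cannot extend further.
No longer palindromic substring exists; longest length = 4

4


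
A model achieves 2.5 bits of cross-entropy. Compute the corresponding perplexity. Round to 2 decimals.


Perplexity formula: PP = 2^H
H = 2.5
PP = 2^2.5
Decompose: 2^2.5 = 2^2 * 2^0.5 = 2^2 * sqrt(2)
2^2 = 4, sqrt(2) ~ 1.4142136
PP ~ 4 * 1.4142136 = 5.6568544
Rounded to 2 decimals: 5.66

5.66


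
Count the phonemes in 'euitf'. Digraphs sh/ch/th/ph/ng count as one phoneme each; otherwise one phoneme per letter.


Parsing 'euitf' greedily, digraphs first:
  'e' -> vowel phoneme (phonemes so far: 1)
  'u' -> vowel phoneme (phonemes so far: 2)
  'i' -> vowel phoneme (phonemes so far: 3)
  't' -> consonant phoneme (phonemes so far: 4)
  'f' -> consonant phoneme (phonemes so far: 5)
Total phonemes: 5

5


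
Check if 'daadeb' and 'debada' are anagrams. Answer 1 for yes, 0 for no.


Sort characters of 'daadeb': 'aabdde'
Sort characters of 'debada': 'aabdde'
Sorted forms match -> they ARE anagrams
Result: 1

1


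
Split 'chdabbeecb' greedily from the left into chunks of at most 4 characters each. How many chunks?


'chdabbeecb' has 10 characters.
Chunking with max size 4:
  Chunk 1: 'chda' (positions 0-3)
  Chunk 2: 'bbee' (positions 4-7)
  Chunk 3: 'cb' (positions 8-9)
Total chunks: ceil(10 / 4) = 3

3
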